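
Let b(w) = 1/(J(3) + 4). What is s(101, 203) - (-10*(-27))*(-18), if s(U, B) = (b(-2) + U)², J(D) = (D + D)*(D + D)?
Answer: 24105681/1600 ≈ 15066.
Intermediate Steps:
J(D) = 4*D² (J(D) = (2*D)*(2*D) = 4*D²)
b(w) = 1/40 (b(w) = 1/(4*3² + 4) = 1/(4*9 + 4) = 1/(36 + 4) = 1/40)
s(U, B) = (1/40 + U)²
s(101, 203) - (-10*(-27))*(-18) = (1 + 40*101)²/1600 - (-10*(-27))*(-18) = (1 + 4040)²/1600 - 270*(-18) = (1/1600)*4041² - 1*(-4860) = (1/1600)*16329681 + 4860 = 16329681/1600 + 4860 = 24105681/1600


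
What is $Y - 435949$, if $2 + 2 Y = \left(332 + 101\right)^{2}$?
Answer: $- \frac{684411}{2} \approx -3.4221 \cdot 10^{5}$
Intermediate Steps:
$Y = \frac{187487}{2}$ ($Y = -1 + \frac{\left(332 + 101\right)^{2}}{2} = -1 + \frac{433^{2}}{2} = -1 + \frac{1}{2} \cdot 187489 = -1 + \frac{187489}{2} = \frac{187487}{2} \approx 93744.0$)
$Y - 435949 = \frac{187487}{2} - 435949 = - \frac{684411}{2}$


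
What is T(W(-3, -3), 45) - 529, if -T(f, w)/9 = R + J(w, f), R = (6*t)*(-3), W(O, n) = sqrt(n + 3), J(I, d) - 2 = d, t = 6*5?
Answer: 4313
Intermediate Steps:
t = 30
J(I, d) = 2 + d
W(O, n) = sqrt(3 + n)
R = -540 (R = (6*30)*(-3) = 180*(-3) = -540)
T(f, w) = 4842 - 9*f (T(f, w) = -9*(-540 + (2 + f)) = -9*(-538 + f) = 4842 - 9*f)
T(W(-3, -3), 45) - 529 = (4842 - 9*sqrt(3 - 3)) - 529 = (4842 - 9*sqrt(0)) - 529 = (4842 - 9*0) - 529 = (4842 + 0) - 529 = 4842 - 529 = 4313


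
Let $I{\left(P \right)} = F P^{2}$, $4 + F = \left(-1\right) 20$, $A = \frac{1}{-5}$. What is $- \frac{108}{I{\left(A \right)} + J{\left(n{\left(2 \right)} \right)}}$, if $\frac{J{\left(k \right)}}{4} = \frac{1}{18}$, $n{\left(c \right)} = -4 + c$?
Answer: $\frac{12150}{83} \approx 146.39$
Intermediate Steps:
$J{\left(k \right)} = \frac{2}{9}$ ($J{\left(k \right)} = \frac{4}{18} = 4 \cdot \frac{1}{18} = \frac{2}{9}$)
$A = - \frac{1}{5} \approx -0.2$
$F = -24$ ($F = -4 - 20 = -24$)
$I{\left(P \right)} = - 24 P^{2}$
$- \frac{108}{I{\left(A \right)} + J{\left(n{\left(2 \right)} \right)}} = - \frac{108}{- 24 \left(- \frac{1}{5}\right)^{2} + \frac{2}{9}} = - \frac{108}{\left(-24\right) \frac{1}{25} + \frac{2}{9}} = - \frac{108}{- \frac{24}{25} + \frac{2}{9}} = - \frac{108}{- \frac{166}{225}} = \left(-108\right) \left(- \frac{225}{166}\right) = \frac{12150}{83}$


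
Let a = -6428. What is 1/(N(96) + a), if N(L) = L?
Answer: -1/6332 ≈ -0.00015793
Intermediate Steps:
1/(N(96) + a) = 1/(96 - 6428) = 1/(-6332) = -1/6332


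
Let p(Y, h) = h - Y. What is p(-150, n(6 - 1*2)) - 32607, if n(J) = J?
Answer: -32453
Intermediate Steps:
p(-150, n(6 - 1*2)) - 32607 = ((6 - 1*2) - 1*(-150)) - 32607 = ((6 - 2) + 150) - 32607 = (4 + 150) - 32607 = 154 - 32607 = -32453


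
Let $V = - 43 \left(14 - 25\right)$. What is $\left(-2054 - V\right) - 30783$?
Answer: $-33310$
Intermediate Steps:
$V = 473$ ($V = \left(-43\right) \left(-11\right) = 473$)
$\left(-2054 - V\right) - 30783 = \left(-2054 - 473\right) - 30783 = -2527 - 30783 = -33310$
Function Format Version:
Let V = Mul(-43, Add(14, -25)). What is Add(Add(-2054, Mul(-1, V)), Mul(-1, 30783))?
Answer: -33310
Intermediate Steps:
V = 473 (V = Mul(-43, -11) = 473)
Add(Add(-2054, Mul(-1, V)), Mul(-1, 30783)) = Add(Add(-2054, Mul(-1, 473)), Mul(-1, 30783)) = Add(Add(-2054, -473), -30783) = Add(-2527, -30783) = -33310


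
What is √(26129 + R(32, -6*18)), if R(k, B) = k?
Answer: √26161 ≈ 161.74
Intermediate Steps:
√(26129 + R(32, -6*18)) = √(26129 + 32) = √26161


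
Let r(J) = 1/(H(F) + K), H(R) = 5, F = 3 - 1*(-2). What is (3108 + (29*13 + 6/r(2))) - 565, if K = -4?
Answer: 2926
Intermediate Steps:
F = 5 (F = 3 + 2 = 5)
r(J) = 1 (r(J) = 1/(5 - 4) = 1/1 = 1)
(3108 + (29*13 + 6/r(2))) - 565 = (3108 + (29*13 + 6/1)) - 565 = (3108 + (377 + 6*1)) - 565 = (3108 + (377 + 6)) - 565 = (3108 + 383) - 565 = 3491 - 565 = 2926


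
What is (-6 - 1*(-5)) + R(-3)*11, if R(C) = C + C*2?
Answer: -100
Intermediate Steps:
R(C) = 3*C (R(C) = C + 2*C = 3*C)
(-6 - 1*(-5)) + R(-3)*11 = (-6 - 1*(-5)) + (3*(-3))*11 = (-6 + 5) - 9*11 = -1 - 99 = -100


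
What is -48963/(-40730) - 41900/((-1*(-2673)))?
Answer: -1575708901/108871290 ≈ -14.473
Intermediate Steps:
-48963/(-40730) - 41900/((-1*(-2673))) = -48963*(-1/40730) - 41900/2673 = 48963/40730 - 41900*1/2673 = 48963/40730 - 41900/2673 = -1575708901/108871290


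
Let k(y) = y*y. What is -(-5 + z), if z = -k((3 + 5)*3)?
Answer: 581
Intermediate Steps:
k(y) = y**2
z = -576 (z = -((3 + 5)*3)**2 = -(8*3)**2 = -1*24**2 = -1*576 = -576)
-(-5 + z) = -(-5 - 576) = -1*(-581) = 581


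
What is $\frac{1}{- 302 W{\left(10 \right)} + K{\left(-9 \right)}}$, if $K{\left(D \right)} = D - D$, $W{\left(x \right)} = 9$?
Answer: $- \frac{1}{2718} \approx -0.00036792$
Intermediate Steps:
$K{\left(D \right)} = 0$
$\frac{1}{- 302 W{\left(10 \right)} + K{\left(-9 \right)}} = \frac{1}{\left(-302\right) 9 + 0} = \frac{1}{-2718 + 0} = \frac{1}{-2718} = - \frac{1}{2718}$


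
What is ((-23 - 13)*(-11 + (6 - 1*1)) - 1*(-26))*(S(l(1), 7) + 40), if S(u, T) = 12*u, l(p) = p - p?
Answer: 9680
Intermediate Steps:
l(p) = 0
((-23 - 13)*(-11 + (6 - 1*1)) - 1*(-26))*(S(l(1), 7) + 40) = ((-23 - 13)*(-11 + (6 - 1*1)) - 1*(-26))*(12*0 + 40) = (-36*(-11 + (6 - 1)) + 26)*(0 + 40) = (-36*(-11 + 5) + 26)*40 = (-36*(-6) + 26)*40 = (216 + 26)*40 = 242*40 = 9680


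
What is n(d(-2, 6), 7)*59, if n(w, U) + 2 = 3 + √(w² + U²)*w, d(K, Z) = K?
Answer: 59 - 118*√53 ≈ -800.05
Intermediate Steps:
n(w, U) = 1 + w*√(U² + w²) (n(w, U) = -2 + (3 + √(w² + U²)*w) = -2 + (3 + √(U² + w²)*w) = -2 + (3 + w*√(U² + w²)) = 1 + w*√(U² + w²))
n(d(-2, 6), 7)*59 = (1 - 2*√(7² + (-2)²))*59 = (1 - 2*√(49 + 4))*59 = (1 - 2*√53)*59 = 59 - 118*√53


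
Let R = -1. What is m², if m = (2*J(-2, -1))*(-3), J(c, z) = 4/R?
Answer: 576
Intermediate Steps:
J(c, z) = -4 (J(c, z) = 4/(-1) = 4*(-1) = -4)
m = 24 (m = (2*(-4))*(-3) = -8*(-3) = 24)
m² = 24² = 576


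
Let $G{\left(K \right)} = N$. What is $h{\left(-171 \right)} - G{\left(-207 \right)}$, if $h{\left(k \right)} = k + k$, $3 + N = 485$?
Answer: $-824$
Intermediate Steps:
$N = 482$ ($N = -3 + 485 = 482$)
$G{\left(K \right)} = 482$
$h{\left(k \right)} = 2 k$
$h{\left(-171 \right)} - G{\left(-207 \right)} = 2 \left(-171\right) - 482 = -342 - 482 = -824$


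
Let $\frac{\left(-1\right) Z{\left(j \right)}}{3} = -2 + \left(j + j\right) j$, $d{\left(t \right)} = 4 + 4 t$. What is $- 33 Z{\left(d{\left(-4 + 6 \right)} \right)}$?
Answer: $28314$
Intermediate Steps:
$Z{\left(j \right)} = 6 - 6 j^{2}$ ($Z{\left(j \right)} = - 3 \left(-2 + \left(j + j\right) j\right) = - 3 \left(-2 + 2 j j\right) = - 3 \left(-2 + 2 j^{2}\right) = 6 - 6 j^{2}$)
$- 33 Z{\left(d{\left(-4 + 6 \right)} \right)} = - 33 \left(6 - 6 \left(4 + 4 \left(-4 + 6\right)\right)^{2}\right) = - 33 \left(6 - 6 \left(4 + 4 \cdot 2\right)^{2}\right) = - 33 \left(6 - 6 \left(4 + 8\right)^{2}\right) = - 33 \left(6 - 6 \cdot 12^{2}\right) = - 33 \left(6 - 864\right) = \left(-33\right) \left(-858\right) = 28314$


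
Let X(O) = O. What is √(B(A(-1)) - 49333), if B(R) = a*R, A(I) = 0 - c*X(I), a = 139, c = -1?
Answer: 8*I*√773 ≈ 222.42*I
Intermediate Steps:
A(I) = I (A(I) = 0 - (-1)*I = 0 + I = I)
B(R) = 139*R
√(B(A(-1)) - 49333) = √(139*(-1) - 49333) = √(-139 - 49333) = √(-49472) = 8*I*√773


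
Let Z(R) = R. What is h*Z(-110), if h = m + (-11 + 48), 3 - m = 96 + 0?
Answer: 6160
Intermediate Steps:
m = -93 (m = 3 - (96 + 0) = 3 - 1*96 = 3 - 96 = -93)
h = -56 (h = -93 + (-11 + 48) = -93 + 37 = -56)
h*Z(-110) = -56*(-110) = 6160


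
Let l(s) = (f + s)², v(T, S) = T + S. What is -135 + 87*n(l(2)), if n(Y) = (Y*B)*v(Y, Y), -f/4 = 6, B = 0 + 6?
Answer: 244563129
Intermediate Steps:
v(T, S) = S + T
B = 6
f = -24 (f = -4*6 = -24)
l(s) = (-24 + s)²
n(Y) = 12*Y² (n(Y) = (Y*6)*(Y + Y) = (6*Y)*(2*Y) = 12*Y²)
-135 + 87*n(l(2)) = -135 + 87*(12*((-24 + 2)²)²) = -135 + 87*(12*((-22)²)²) = -135 + 87*(12*484²) = -135 + 87*(12*234256) = -135 + 87*2811072 = -135 + 244563264 = 244563129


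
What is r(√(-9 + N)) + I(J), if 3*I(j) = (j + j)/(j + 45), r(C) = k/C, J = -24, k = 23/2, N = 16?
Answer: -16/21 + 23*√7/14 ≈ 3.5847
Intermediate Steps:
k = 23/2 (k = 23*(½) = 23/2 ≈ 11.500)
r(C) = 23/(2*C)
I(j) = 2*j/(3*(45 + j)) (I(j) = ((j + j)/(j + 45))/3 = ((2*j)/(45 + j))/3 = (2*j/(45 + j))/3 = 2*j/(3*(45 + j)))
r(√(-9 + N)) + I(J) = 23/(2*(√(-9 + 16))) + (⅔)*(-24)/(45 - 24) = 23/(2*(√7)) + (⅔)*(-24)/21 = 23*(√7/7)/2 + (⅔)*(-24)*(1/21) = 23*√7/14 - 16/21 = -16/21 + 23*√7/14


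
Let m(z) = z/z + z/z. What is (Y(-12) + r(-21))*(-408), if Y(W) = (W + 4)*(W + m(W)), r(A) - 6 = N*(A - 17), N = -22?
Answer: -376176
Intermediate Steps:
m(z) = 2 (m(z) = 1 + 1 = 2)
r(A) = 380 - 22*A (r(A) = 6 - 22*(A - 17) = 6 - 22*(-17 + A) = 6 + (374 - 22*A) = 380 - 22*A)
Y(W) = (2 + W)*(4 + W) (Y(W) = (W + 4)*(W + 2) = (4 + W)*(2 + W) = (2 + W)*(4 + W))
(Y(-12) + r(-21))*(-408) = ((8 + (-12)² + 6*(-12)) + (380 - 22*(-21)))*(-408) = ((8 + 144 - 72) + (380 + 462))*(-408) = (80 + 842)*(-408) = 922*(-408) = -376176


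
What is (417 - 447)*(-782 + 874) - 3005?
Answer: -5765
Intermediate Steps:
(417 - 447)*(-782 + 874) - 3005 = -30*92 - 3005 = -2760 - 3005 = -5765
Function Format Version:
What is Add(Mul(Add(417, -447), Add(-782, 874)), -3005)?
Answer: -5765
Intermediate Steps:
Add(Mul(Add(417, -447), Add(-782, 874)), -3005) = Add(Mul(-30, 92), -3005) = Add(-2760, -3005) = -5765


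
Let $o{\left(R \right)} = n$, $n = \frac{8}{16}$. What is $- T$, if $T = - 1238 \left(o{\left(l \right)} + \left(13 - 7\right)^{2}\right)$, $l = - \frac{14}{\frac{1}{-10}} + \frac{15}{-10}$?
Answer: $45187$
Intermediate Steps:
$n = \frac{1}{2}$ ($n = 8 \cdot \frac{1}{16} = \frac{1}{2} \approx 0.5$)
$l = \frac{277}{2}$ ($l = - \frac{14}{- \frac{1}{10}} + 15 \left(- \frac{1}{10}\right) = \left(-14\right) \left(-10\right) - \frac{3}{2} = 140 - \frac{3}{2} = \frac{277}{2} \approx 138.5$)
$o{\left(R \right)} = \frac{1}{2}$
$T = -45187$ ($T = - 1238 \left(\frac{1}{2} + \left(13 - 7\right)^{2}\right) = - 1238 \left(\frac{1}{2} + 6^{2}\right) = - 1238 \left(\frac{1}{2} + 36\right) = \left(-1238\right) \frac{73}{2} = -45187$)
$- T = \left(-1\right) \left(-45187\right) = 45187$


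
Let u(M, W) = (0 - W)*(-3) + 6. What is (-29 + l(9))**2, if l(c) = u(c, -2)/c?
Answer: 841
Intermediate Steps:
u(M, W) = 6 + 3*W (u(M, W) = -W*(-3) + 6 = 3*W + 6 = 6 + 3*W)
l(c) = 0 (l(c) = (6 + 3*(-2))/c = (6 - 6)/c = 0/c = 0)
(-29 + l(9))**2 = (-29 + 0)**2 = (-29)**2 = 841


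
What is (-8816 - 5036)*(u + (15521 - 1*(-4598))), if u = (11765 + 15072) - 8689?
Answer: -530074484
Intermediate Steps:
u = 18148 (u = 26837 - 8689 = 18148)
(-8816 - 5036)*(u + (15521 - 1*(-4598))) = (-8816 - 5036)*(18148 + (15521 - 1*(-4598))) = -13852*(18148 + (15521 + 4598)) = -13852*(18148 + 20119) = -13852*38267 = -530074484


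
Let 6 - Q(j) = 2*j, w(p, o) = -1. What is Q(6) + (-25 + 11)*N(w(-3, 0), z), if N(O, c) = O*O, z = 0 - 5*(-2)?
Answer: -20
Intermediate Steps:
Q(j) = 6 - 2*j
z = 10 (z = 0 + 10 = 10)
N(O, c) = O²
Q(6) + (-25 + 11)*N(w(-3, 0), z) = (6 - 2*6) + (-25 + 11)*(-1)² = (6 - 12) - 14*1 = -6 - 14 = -20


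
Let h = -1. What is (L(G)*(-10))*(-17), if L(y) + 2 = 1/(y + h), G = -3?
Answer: -765/2 ≈ -382.50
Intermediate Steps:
L(y) = -2 + 1/(-1 + y) (L(y) = -2 + 1/(y - 1) = -2 + 1/(-1 + y))
(L(G)*(-10))*(-17) = (((3 - 2*(-3))/(-1 - 3))*(-10))*(-17) = (((3 + 6)/(-4))*(-10))*(-17) = (-1/4*9*(-10))*(-17) = -9/4*(-10)*(-17) = (45/2)*(-17) = -765/2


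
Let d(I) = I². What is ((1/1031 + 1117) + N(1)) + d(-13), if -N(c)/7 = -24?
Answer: 1499075/1031 ≈ 1454.0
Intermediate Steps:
N(c) = 168 (N(c) = -7*(-24) = 168)
((1/1031 + 1117) + N(1)) + d(-13) = ((1/1031 + 1117) + 168) + (-13)² = ((1/1031 + 1117) + 168) + 169 = (1151628/1031 + 168) + 169 = 1324836/1031 + 169 = 1499075/1031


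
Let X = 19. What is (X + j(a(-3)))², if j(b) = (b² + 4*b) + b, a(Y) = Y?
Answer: 169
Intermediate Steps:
j(b) = b² + 5*b
(X + j(a(-3)))² = (19 - 3*(5 - 3))² = (19 - 3*2)² = (19 - 6)² = 13² = 169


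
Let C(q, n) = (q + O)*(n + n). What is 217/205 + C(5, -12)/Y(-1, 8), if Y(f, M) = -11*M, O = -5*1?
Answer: 217/205 ≈ 1.0585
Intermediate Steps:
O = -5
C(q, n) = 2*n*(-5 + q) (C(q, n) = (q - 5)*(n + n) = (-5 + q)*(2*n) = 2*n*(-5 + q))
217/205 + C(5, -12)/Y(-1, 8) = 217/205 + (2*(-12)*(-5 + 5))/((-11*8)) = 217*(1/205) + (2*(-12)*0)/(-88) = 217/205 + 0*(-1/88) = 217/205 + 0 = 217/205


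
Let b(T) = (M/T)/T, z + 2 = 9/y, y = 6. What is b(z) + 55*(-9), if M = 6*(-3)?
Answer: -567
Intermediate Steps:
M = -18
z = -1/2 (z = -2 + 9/6 = -2 + 9*(1/6) = -2 + 3/2 = -1/2 ≈ -0.50000)
b(T) = -18/T**2 (b(T) = (-18/T)/T = -18/T**2)
b(z) + 55*(-9) = -18/(-1/2)**2 + 55*(-9) = -18*4 - 495 = -72 - 495 = -567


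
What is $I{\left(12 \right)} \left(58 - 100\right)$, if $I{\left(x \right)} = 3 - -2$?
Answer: $-210$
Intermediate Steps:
$I{\left(x \right)} = 5$ ($I{\left(x \right)} = 3 + 2 = 5$)
$I{\left(12 \right)} \left(58 - 100\right) = 5 \left(58 - 100\right) = 5 \left(-42\right) = -210$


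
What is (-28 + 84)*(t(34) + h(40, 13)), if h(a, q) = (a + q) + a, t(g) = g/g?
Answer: 5264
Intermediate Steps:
t(g) = 1
h(a, q) = q + 2*a
(-28 + 84)*(t(34) + h(40, 13)) = (-28 + 84)*(1 + (13 + 2*40)) = 56*(1 + (13 + 80)) = 56*(1 + 93) = 56*94 = 5264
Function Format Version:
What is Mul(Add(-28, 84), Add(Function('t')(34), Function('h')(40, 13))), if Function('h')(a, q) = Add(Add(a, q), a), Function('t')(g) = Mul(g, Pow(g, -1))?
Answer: 5264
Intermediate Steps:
Function('t')(g) = 1
Function('h')(a, q) = Add(q, Mul(2, a))
Mul(Add(-28, 84), Add(Function('t')(34), Function('h')(40, 13))) = Mul(Add(-28, 84), Add(1, Add(13, Mul(2, 40)))) = Mul(56, Add(1, Add(13, 80))) = Mul(56, Add(1, 93)) = Mul(56, 94) = 5264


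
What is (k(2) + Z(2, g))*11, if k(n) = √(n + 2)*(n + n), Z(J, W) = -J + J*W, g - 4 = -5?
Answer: 44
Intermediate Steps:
g = -1 (g = 4 - 5 = -1)
k(n) = 2*n*√(2 + n) (k(n) = √(2 + n)*(2*n) = 2*n*√(2 + n))
(k(2) + Z(2, g))*11 = (2*2*√(2 + 2) + 2*(-1 - 1))*11 = (2*2*√4 + 2*(-2))*11 = (2*2*2 - 4)*11 = (8 - 4)*11 = 4*11 = 44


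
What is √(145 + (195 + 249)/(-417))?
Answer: 9*√34333/139 ≈ 11.997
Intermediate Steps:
√(145 + (195 + 249)/(-417)) = √(145 + 444*(-1/417)) = √(145 - 148/139) = √(20007/139) = 9*√34333/139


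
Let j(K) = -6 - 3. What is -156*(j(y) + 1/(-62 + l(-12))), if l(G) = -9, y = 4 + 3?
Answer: 99840/71 ≈ 1406.2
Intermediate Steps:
y = 7
j(K) = -9
-156*(j(y) + 1/(-62 + l(-12))) = -156*(-9 + 1/(-62 - 9)) = -156*(-9 + 1/(-71)) = -156*(-9 - 1/71) = -156*(-640/71) = 99840/71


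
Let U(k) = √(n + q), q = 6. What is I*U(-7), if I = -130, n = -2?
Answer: -260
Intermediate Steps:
U(k) = 2 (U(k) = √(-2 + 6) = √4 = 2)
I*U(-7) = -130*2 = -260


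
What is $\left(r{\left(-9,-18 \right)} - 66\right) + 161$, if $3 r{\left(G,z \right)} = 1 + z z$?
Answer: $\frac{610}{3} \approx 203.33$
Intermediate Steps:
$r{\left(G,z \right)} = \frac{1}{3} + \frac{z^{2}}{3}$ ($r{\left(G,z \right)} = \frac{1 + z z}{3} = \frac{1 + z^{2}}{3} = \frac{1}{3} + \frac{z^{2}}{3}$)
$\left(r{\left(-9,-18 \right)} - 66\right) + 161 = \left(\left(\frac{1}{3} + \frac{\left(-18\right)^{2}}{3}\right) - 66\right) + 161 = \left(\left(\frac{1}{3} + \frac{1}{3} \cdot 324\right) - 66\right) + 161 = \left(\left(\frac{1}{3} + 108\right) - 66\right) + 161 = \left(\frac{325}{3} - 66\right) + 161 = \frac{127}{3} + 161 = \frac{610}{3}$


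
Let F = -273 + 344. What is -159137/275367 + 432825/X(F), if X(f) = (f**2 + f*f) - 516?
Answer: 117663417233/2634160722 ≈ 44.668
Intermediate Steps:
F = 71
X(f) = -516 + 2*f**2 (X(f) = (f**2 + f**2) - 516 = 2*f**2 - 516 = -516 + 2*f**2)
-159137/275367 + 432825/X(F) = -159137/275367 + 432825/(-516 + 2*71**2) = -159137*1/275367 + 432825/(-516 + 2*5041) = -159137/275367 + 432825/(-516 + 10082) = -159137/275367 + 432825/9566 = 117663417233/2634160722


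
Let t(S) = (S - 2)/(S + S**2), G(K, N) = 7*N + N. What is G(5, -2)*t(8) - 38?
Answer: -118/3 ≈ -39.333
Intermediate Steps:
G(K, N) = 8*N
t(S) = (-2 + S)/(S + S**2)
G(5, -2)*t(8) - 38 = (8*(-2))*((-2 + 8)/(8*(1 + 8))) - 38 = -2*6/9 - 38 = -16*1/12 - 38 = -4/3 - 38 = -118/3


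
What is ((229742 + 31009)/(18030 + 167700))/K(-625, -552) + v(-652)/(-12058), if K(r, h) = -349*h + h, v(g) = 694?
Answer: -179401311449/3117429017280 ≈ -0.057548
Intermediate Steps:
K(r, h) = -348*h
((229742 + 31009)/(18030 + 167700))/K(-625, -552) + v(-652)/(-12058) = ((229742 + 31009)/(18030 + 167700))/((-348*(-552))) + 694/(-12058) = (260751/185730)/192096 + 694*(-1/12058) = (260751*(1/185730))*(1/192096) - 347/6029 = (86917/61910)*(1/192096) - 347/6029 = 3779/517072320 - 347/6029 = -179401311449/3117429017280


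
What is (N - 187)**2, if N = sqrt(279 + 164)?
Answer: (187 - sqrt(443))**2 ≈ 27540.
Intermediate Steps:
N = sqrt(443) ≈ 21.048
(N - 187)**2 = (sqrt(443) - 187)**2 = (-187 + sqrt(443))**2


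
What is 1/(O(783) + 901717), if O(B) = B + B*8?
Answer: 1/908764 ≈ 1.1004e-6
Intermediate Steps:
O(B) = 9*B (O(B) = B + 8*B = 9*B)
1/(O(783) + 901717) = 1/(9*783 + 901717) = 1/(7047 + 901717) = 1/908764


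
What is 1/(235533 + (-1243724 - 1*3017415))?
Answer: -1/4025606 ≈ -2.4841e-7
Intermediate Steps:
1/(235533 + (-1243724 - 1*3017415)) = 1/(235533 + (-1243724 - 3017415)) = 1/(235533 - 4261139) = 1/(-4025606) = -1/4025606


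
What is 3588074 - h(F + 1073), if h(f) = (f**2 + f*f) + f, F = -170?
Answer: 1956353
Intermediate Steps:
h(f) = f + 2*f**2 (h(f) = (f**2 + f**2) + f = 2*f**2 + f = f + 2*f**2)
3588074 - h(F + 1073) = 3588074 - (-170 + 1073)*(1 + 2*(-170 + 1073)) = 3588074 - 903*(1 + 2*903) = 3588074 - 903*(1 + 1806) = 3588074 - 903*1807 = 3588074 - 1*1631721 = 3588074 - 1631721 = 1956353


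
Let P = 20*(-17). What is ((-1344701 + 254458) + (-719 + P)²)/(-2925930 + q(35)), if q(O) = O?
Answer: -31238/2925895 ≈ -0.010676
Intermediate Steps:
P = -340
((-1344701 + 254458) + (-719 + P)²)/(-2925930 + q(35)) = ((-1344701 + 254458) + (-719 - 340)²)/(-2925930 + 35) = (-1090243 + (-1059)²)/(-2925895) = (-1090243 + 1121481)*(-1/2925895) = 31238*(-1/2925895) = -31238/2925895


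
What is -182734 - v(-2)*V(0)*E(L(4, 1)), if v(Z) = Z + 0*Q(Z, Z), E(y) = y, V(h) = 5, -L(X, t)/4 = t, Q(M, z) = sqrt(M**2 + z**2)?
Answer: -182774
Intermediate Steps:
L(X, t) = -4*t
v(Z) = Z (v(Z) = Z + 0*sqrt(Z**2 + Z**2) = Z + 0*sqrt(2*Z**2) = Z + 0*(sqrt(2)*sqrt(Z**2)) = Z + 0 = Z)
-182734 - v(-2)*V(0)*E(L(4, 1)) = -182734 - (-2*5)*(-4*1) = -182734 - (-10)*(-4) = -182734 - 1*40 = -182734 - 40 = -182774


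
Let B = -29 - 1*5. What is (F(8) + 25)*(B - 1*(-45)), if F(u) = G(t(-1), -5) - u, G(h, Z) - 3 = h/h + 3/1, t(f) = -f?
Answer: 264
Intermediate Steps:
G(h, Z) = 7 (G(h, Z) = 3 + (h/h + 3/1) = 3 + (1 + 3*1) = 3 + (1 + 3) = 3 + 4 = 7)
B = -34 (B = -29 - 5 = -34)
F(u) = 7 - u
(F(8) + 25)*(B - 1*(-45)) = ((7 - 1*8) + 25)*(-34 - 1*(-45)) = ((7 - 8) + 25)*(-34 + 45) = (-1 + 25)*11 = 24*11 = 264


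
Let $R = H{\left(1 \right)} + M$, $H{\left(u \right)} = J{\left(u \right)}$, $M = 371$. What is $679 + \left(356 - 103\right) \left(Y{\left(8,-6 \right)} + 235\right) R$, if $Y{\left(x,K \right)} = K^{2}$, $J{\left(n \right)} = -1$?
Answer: $25368989$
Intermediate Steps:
$H{\left(u \right)} = -1$
$R = 370$ ($R = -1 + 371 = 370$)
$679 + \left(356 - 103\right) \left(Y{\left(8,-6 \right)} + 235\right) R = 679 + \left(356 - 103\right) \left(\left(-6\right)^{2} + 235\right) 370 = 679 + 253 \left(36 + 235\right) 370 = 679 + 253 \cdot 271 \cdot 370 = 679 + 68563 \cdot 370 = 679 + 25368310 = 25368989$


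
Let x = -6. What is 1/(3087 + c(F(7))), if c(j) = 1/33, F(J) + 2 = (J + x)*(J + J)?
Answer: 33/101872 ≈ 0.00032394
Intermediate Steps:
F(J) = -2 + 2*J*(-6 + J) (F(J) = -2 + (J - 6)*(J + J) = -2 + (-6 + J)*(2*J) = -2 + 2*J*(-6 + J))
c(j) = 1/33
1/(3087 + c(F(7))) = 1/(3087 + 1/33) = 1/(101872/33) = 33/101872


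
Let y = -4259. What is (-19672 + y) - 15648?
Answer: -39579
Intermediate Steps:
(-19672 + y) - 15648 = (-19672 - 4259) - 15648 = -23931 - 15648 = -39579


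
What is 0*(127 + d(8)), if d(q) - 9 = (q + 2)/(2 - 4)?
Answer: 0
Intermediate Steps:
d(q) = 8 - q/2 (d(q) = 9 + (q + 2)/(2 - 4) = 9 + (2 + q)/(-2) = 9 + (2 + q)*(-1/2) = 9 + (-1 - q/2) = 8 - q/2)
0*(127 + d(8)) = 0*(127 + (8 - 1/2*8)) = 0*(127 + (8 - 4)) = 0*(127 + 4) = 0*131 = 0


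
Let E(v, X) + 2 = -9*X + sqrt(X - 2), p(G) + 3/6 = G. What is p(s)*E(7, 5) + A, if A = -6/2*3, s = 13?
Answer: -1193/2 + 25*sqrt(3)/2 ≈ -574.85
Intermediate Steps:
p(G) = -1/2 + G
E(v, X) = -2 + sqrt(-2 + X) - 9*X (E(v, X) = -2 + (-9*X + sqrt(X - 2)) = -2 + (-9*X + sqrt(-2 + X)) = -2 + (sqrt(-2 + X) - 9*X) = -2 + sqrt(-2 + X) - 9*X)
A = -9 (A = -6/2*3 = -3*1*3 = -3*3 = -9)
p(s)*E(7, 5) + A = (-1/2 + 13)*(-2 + sqrt(-2 + 5) - 9*5) - 9 = 25*(-2 + sqrt(3) - 45)/2 - 9 = 25*(-47 + sqrt(3))/2 - 9 = (-1175/2 + 25*sqrt(3)/2) - 9 = -1193/2 + 25*sqrt(3)/2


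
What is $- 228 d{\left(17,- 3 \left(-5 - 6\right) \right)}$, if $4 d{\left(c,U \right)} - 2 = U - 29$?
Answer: $-342$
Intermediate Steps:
$d{\left(c,U \right)} = - \frac{27}{4} + \frac{U}{4}$ ($d{\left(c,U \right)} = \frac{1}{2} + \frac{U - 29}{4} = \frac{1}{2} + \frac{-29 + U}{4} = \frac{1}{2} + \left(- \frac{29}{4} + \frac{U}{4}\right) = - \frac{27}{4} + \frac{U}{4}$)
$- 228 d{\left(17,- 3 \left(-5 - 6\right) \right)} = - 228 \left(- \frac{27}{4} + \frac{\left(-3\right) \left(-5 - 6\right)}{4}\right) = - 228 \left(- \frac{27}{4} + \frac{\left(-3\right) \left(-11\right)}{4}\right) = - 228 \left(- \frac{27}{4} + \frac{1}{4} \cdot 33\right) = - 228 \left(- \frac{27}{4} + \frac{33}{4}\right) = \left(-228\right) \frac{3}{2} = -342$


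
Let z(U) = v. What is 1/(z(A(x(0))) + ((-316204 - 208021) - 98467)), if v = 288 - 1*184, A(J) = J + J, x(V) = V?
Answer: -1/622588 ≈ -1.6062e-6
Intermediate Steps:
A(J) = 2*J
v = 104 (v = 288 - 184 = 104)
z(U) = 104
1/(z(A(x(0))) + ((-316204 - 208021) - 98467)) = 1/(104 + ((-316204 - 208021) - 98467)) = 1/(104 + (-524225 - 98467)) = 1/(104 - 622692) = 1/(-622588) = -1/622588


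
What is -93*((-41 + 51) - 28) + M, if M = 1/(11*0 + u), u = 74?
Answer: 123877/74 ≈ 1674.0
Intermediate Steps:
M = 1/74 (M = 1/(11*0 + 74) = 1/(0 + 74) = 1/74 ≈ 0.013514)
-93*((-41 + 51) - 28) + M = -93*((-41 + 51) - 28) + 1/74 = -93*(10 - 28) + 1/74 = -93*(-18) + 1/74 = 1674 + 1/74 = 123877/74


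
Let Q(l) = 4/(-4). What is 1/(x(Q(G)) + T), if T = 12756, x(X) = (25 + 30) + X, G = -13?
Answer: 1/12810 ≈ 7.8064e-5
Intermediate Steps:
Q(l) = -1 (Q(l) = 4*(-1/4) = -1)
x(X) = 55 + X
1/(x(Q(G)) + T) = 1/((55 - 1) + 12756) = 1/(54 + 12756) = 1/12810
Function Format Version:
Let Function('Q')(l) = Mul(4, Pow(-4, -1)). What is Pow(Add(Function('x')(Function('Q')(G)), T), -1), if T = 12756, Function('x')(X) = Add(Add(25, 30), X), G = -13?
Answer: Rational(1, 12810) ≈ 7.8064e-5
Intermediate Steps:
Function('Q')(l) = -1 (Function('Q')(l) = Mul(4, Rational(-1, 4)) = -1)
Function('x')(X) = Add(55, X)
Pow(Add(Function('x')(Function('Q')(G)), T), -1) = Pow(Add(Add(55, -1), 12756), -1) = Pow(Add(54, 12756), -1) = Pow(12810, -1) = Rational(1, 12810)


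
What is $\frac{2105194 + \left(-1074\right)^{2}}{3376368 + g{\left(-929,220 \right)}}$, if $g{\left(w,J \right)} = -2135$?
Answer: $\frac{3258670}{3374233} \approx 0.96575$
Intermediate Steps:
$\frac{2105194 + \left(-1074\right)^{2}}{3376368 + g{\left(-929,220 \right)}} = \frac{2105194 + \left(-1074\right)^{2}}{3376368 - 2135} = \frac{2105194 + 1153476}{3374233} = 3258670 \cdot \frac{1}{3374233} = \frac{3258670}{3374233}$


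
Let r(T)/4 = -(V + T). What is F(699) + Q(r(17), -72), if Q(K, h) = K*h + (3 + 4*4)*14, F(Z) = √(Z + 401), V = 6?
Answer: 6890 + 10*√11 ≈ 6923.2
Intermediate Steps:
F(Z) = √(401 + Z)
r(T) = -24 - 4*T (r(T) = 4*(-(6 + T)) = 4*(-6 - T) = -24 - 4*T)
Q(K, h) = 266 + K*h (Q(K, h) = K*h + (3 + 16)*14 = K*h + 19*14 = K*h + 266 = 266 + K*h)
F(699) + Q(r(17), -72) = √(401 + 699) + (266 + (-24 - 4*17)*(-72)) = √1100 + (266 + (-24 - 68)*(-72)) = 10*√11 + (266 - 92*(-72)) = 10*√11 + (266 + 6624) = 10*√11 + 6890 = 6890 + 10*√11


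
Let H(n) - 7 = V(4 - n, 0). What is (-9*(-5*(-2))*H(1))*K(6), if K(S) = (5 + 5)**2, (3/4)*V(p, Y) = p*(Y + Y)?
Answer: -63000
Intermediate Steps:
V(p, Y) = 8*Y*p/3 (V(p, Y) = 4*(p*(Y + Y))/3 = 4*(p*(2*Y))/3 = 4*(2*Y*p)/3 = 8*Y*p/3)
H(n) = 7 (H(n) = 7 + (8/3)*0*(4 - n) = 7 + 0 = 7)
K(S) = 100 (K(S) = 10**2 = 100)
(-9*(-5*(-2))*H(1))*K(6) = -9*(-5*(-2))*7*100 = -90*7*100 = -9*70*100 = -630*100 = -63000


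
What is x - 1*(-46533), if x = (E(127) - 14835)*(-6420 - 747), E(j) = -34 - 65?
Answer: 107078511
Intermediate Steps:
E(j) = -99
x = 107031978 (x = (-99 - 14835)*(-6420 - 747) = -14934*(-7167) = 107031978)
x - 1*(-46533) = 107031978 - 1*(-46533) = 107031978 + 46533 = 107078511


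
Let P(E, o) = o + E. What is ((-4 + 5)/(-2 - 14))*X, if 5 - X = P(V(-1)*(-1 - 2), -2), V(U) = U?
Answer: -1/4 ≈ -0.25000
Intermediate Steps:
P(E, o) = E + o
X = 4 (X = 5 - (-(-1 - 2) - 2) = 5 - (-1*(-3) - 2) = 5 - (3 - 2) = 5 - 1*1 = 5 - 1 = 4)
((-4 + 5)/(-2 - 14))*X = ((-4 + 5)/(-2 - 14))*4 = (1/(-16))*4 = (1*(-1/16))*4 = -1/16*4 = -1/4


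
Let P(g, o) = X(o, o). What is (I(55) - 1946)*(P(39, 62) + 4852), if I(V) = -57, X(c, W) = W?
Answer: -9842742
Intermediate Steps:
P(g, o) = o
(I(55) - 1946)*(P(39, 62) + 4852) = (-57 - 1946)*(62 + 4852) = -2003*4914 = -9842742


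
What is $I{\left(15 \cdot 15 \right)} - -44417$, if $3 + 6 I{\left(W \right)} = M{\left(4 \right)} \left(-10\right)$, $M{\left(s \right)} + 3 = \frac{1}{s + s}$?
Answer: $\frac{1066111}{24} \approx 44421.0$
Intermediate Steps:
$M{\left(s \right)} = -3 + \frac{1}{2 s}$ ($M{\left(s \right)} = -3 + \frac{1}{s + s} = -3 + \frac{1}{2 s}$)
$I{\left(W \right)} = \frac{103}{24}$ ($I{\left(W \right)} = - \frac{1}{2} + \frac{\left(-3 + \frac{1}{2 \cdot 4}\right) \left(-10\right)}{6} = - \frac{1}{2} + \frac{\left(-3 + \frac{1}{2} \cdot \frac{1}{4}\right) \left(-10\right)}{6} = - \frac{1}{2} + \frac{\left(-3 + \frac{1}{8}\right) \left(-10\right)}{6} = - \frac{1}{2} + \frac{\left(- \frac{23}{8}\right) \left(-10\right)}{6} = - \frac{1}{2} + \frac{1}{6} \cdot \frac{115}{4} = - \frac{1}{2} + \frac{115}{24} = \frac{103}{24}$)
$I{\left(15 \cdot 15 \right)} - -44417 = \frac{103}{24} - -44417 = \frac{103}{24} + 44417 = \frac{1066111}{24}$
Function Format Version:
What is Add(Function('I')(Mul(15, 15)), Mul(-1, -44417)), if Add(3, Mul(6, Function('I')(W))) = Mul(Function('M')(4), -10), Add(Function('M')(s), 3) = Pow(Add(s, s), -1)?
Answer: Rational(1066111, 24) ≈ 44421.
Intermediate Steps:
Function('M')(s) = Add(-3, Mul(Rational(1, 2), Pow(s, -1))) (Function('M')(s) = Add(-3, Pow(Add(s, s), -1)) = Add(-3, Pow(Mul(2, s), -1)) = Add(-3, Mul(Rational(1, 2), Pow(s, -1))))
Function('I')(W) = Rational(103, 24) (Function('I')(W) = Add(Rational(-1, 2), Mul(Rational(1, 6), Mul(Add(-3, Mul(Rational(1, 2), Pow(4, -1))), -10))) = Add(Rational(-1, 2), Mul(Rational(1, 6), Mul(Add(-3, Mul(Rational(1, 2), Rational(1, 4))), -10))) = Add(Rational(-1, 2), Mul(Rational(1, 6), Mul(Add(-3, Rational(1, 8)), -10))) = Add(Rational(-1, 2), Mul(Rational(1, 6), Mul(Rational(-23, 8), -10))) = Add(Rational(-1, 2), Mul(Rational(1, 6), Rational(115, 4))) = Add(Rational(-1, 2), Rational(115, 24)) = Rational(103, 24))
Add(Function('I')(Mul(15, 15)), Mul(-1, -44417)) = Add(Rational(103, 24), Mul(-1, -44417)) = Add(Rational(103, 24), 44417) = Rational(1066111, 24)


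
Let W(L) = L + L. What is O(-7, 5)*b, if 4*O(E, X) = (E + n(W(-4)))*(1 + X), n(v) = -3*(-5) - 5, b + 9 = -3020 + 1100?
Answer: -17361/2 ≈ -8680.5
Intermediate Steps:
W(L) = 2*L
b = -1929 (b = -9 + (-3020 + 1100) = -9 - 1920 = -1929)
n(v) = 10 (n(v) = 15 - 5 = 10)
O(E, X) = (1 + X)*(10 + E)/4 (O(E, X) = ((E + 10)*(1 + X))/4 = ((10 + E)*(1 + X))/4 = ((1 + X)*(10 + E))/4 = (1 + X)*(10 + E)/4)
O(-7, 5)*b = (5/2 + (¼)*(-7) + (5/2)*5 + (¼)*(-7)*5)*(-1929) = (5/2 - 7/4 + 25/2 - 35/4)*(-1929) = (9/2)*(-1929) = -17361/2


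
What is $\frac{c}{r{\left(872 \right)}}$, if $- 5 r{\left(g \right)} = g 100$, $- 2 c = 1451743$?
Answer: $\frac{1451743}{34880} \approx 41.621$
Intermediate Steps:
$c = - \frac{1451743}{2}$ ($c = \left(- \frac{1}{2}\right) 1451743 = - \frac{1451743}{2} \approx -7.2587 \cdot 10^{5}$)
$r{\left(g \right)} = - 20 g$ ($r{\left(g \right)} = - \frac{g 100}{5} = - \frac{100 g}{5} = - 20 g$)
$\frac{c}{r{\left(872 \right)}} = - \frac{1451743}{2 \left(\left(-20\right) 872\right)} = - \frac{1451743}{2 \left(-17440\right)} = \left(- \frac{1451743}{2}\right) \left(- \frac{1}{17440}\right) = \frac{1451743}{34880}$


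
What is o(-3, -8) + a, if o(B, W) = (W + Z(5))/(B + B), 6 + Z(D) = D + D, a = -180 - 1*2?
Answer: -544/3 ≈ -181.33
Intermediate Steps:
a = -182 (a = -180 - 2 = -182)
Z(D) = -6 + 2*D (Z(D) = -6 + (D + D) = -6 + 2*D)
o(B, W) = (4 + W)/(2*B) (o(B, W) = (W + (-6 + 2*5))/(B + B) = (W + (-6 + 10))/((2*B)) = (W + 4)*(1/(2*B)) = (4 + W)*(1/(2*B)) = (4 + W)/(2*B))
o(-3, -8) + a = (½)*(4 - 8)/(-3) - 182 = (½)*(-⅓)*(-4) - 182 = ⅔ - 182 = -544/3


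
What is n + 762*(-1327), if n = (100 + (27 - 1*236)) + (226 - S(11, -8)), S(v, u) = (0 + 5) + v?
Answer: -1011073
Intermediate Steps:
S(v, u) = 5 + v
n = 101 (n = (100 + (27 - 1*236)) + (226 - (5 + 11)) = (100 + (27 - 236)) + (226 - 1*16) = (100 - 209) + (226 - 16) = -109 + 210 = 101)
n + 762*(-1327) = 101 + 762*(-1327) = 101 - 1011174 = -1011073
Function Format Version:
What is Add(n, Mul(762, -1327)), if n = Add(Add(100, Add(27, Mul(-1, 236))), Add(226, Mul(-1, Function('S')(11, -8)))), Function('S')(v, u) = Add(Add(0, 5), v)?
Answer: -1011073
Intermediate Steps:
Function('S')(v, u) = Add(5, v)
n = 101 (n = Add(Add(100, Add(27, Mul(-1, 236))), Add(226, Mul(-1, Add(5, 11)))) = Add(Add(100, Add(27, -236)), Add(226, Mul(-1, 16))) = Add(Add(100, -209), Add(226, -16)) = Add(-109, 210) = 101)
Add(n, Mul(762, -1327)) = Add(101, Mul(762, -1327)) = Add(101, -1011174) = -1011073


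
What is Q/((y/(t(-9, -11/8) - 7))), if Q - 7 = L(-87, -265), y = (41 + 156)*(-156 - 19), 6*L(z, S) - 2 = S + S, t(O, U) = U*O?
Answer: 3483/275800 ≈ 0.012629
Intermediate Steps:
t(O, U) = O*U
L(z, S) = ⅓ + S/3 (L(z, S) = ⅓ + (S + S)/6 = ⅓ + (2*S)/6 = ⅓ + S/3)
y = -34475 (y = 197*(-175) = -34475)
Q = -81 (Q = 7 + (⅓ + (⅓)*(-265)) = 7 + (⅓ - 265/3) = 7 - 88 = -81)
Q/((y/(t(-9, -11/8) - 7))) = -81/((-34475/(-(-99)/8 - 7))) = -81/((-34475/(-9*(-11/8) - 7))) = -81/((-34475/(99/8 - 7))) = -81/((-34475/43/8)) = -81/((-34475*8/43)) = -81/(-275800/43) = -81*(-43/275800) = 3483/275800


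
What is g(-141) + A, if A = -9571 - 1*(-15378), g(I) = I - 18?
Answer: 5648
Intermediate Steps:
g(I) = -18 + I
A = 5807 (A = -9571 + 15378 = 5807)
g(-141) + A = (-18 - 141) + 5807 = -159 + 5807 = 5648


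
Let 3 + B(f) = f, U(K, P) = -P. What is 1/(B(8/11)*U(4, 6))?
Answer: 11/150 ≈ 0.073333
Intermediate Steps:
B(f) = -3 + f
1/(B(8/11)*U(4, 6)) = 1/((-3 + 8/11)*(-1*6)) = 1/((-3 + 8*(1/11))*(-6)) = 1/((-3 + 8/11)*(-6)) = 1/(-25/11*(-6)) = 1/(150/11) = 11/150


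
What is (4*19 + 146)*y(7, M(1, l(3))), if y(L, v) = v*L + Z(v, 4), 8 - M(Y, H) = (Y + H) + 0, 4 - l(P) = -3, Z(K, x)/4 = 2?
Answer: 1776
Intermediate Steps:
Z(K, x) = 8 (Z(K, x) = 4*2 = 8)
l(P) = 7 (l(P) = 4 - 1*(-3) = 4 + 3 = 7)
M(Y, H) = 8 - H - Y (M(Y, H) = 8 - ((Y + H) + 0) = 8 - ((H + Y) + 0) = 8 - (H + Y) = 8 + (-H - Y) = 8 - H - Y)
y(L, v) = 8 + L*v (y(L, v) = v*L + 8 = L*v + 8 = 8 + L*v)
(4*19 + 146)*y(7, M(1, l(3))) = (4*19 + 146)*(8 + 7*(8 - 1*7 - 1*1)) = (76 + 146)*(8 + 7*(8 - 7 - 1)) = 222*(8 + 7*0) = 222*(8 + 0) = 222*8 = 1776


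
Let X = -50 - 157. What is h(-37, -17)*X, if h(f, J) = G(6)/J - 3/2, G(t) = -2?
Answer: 9729/34 ≈ 286.15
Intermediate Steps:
X = -207
h(f, J) = -3/2 - 2/J (h(f, J) = -2/J - 3/2 = -3/2 - 2/J)
h(-37, -17)*X = (-3/2 - 2/(-17))*(-207) = (-3/2 - 2*(-1/17))*(-207) = (-3/2 + 2/17)*(-207) = -47/34*(-207) = 9729/34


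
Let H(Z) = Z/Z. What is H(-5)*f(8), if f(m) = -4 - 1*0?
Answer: -4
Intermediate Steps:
f(m) = -4 (f(m) = -4 + 0 = -4)
H(Z) = 1
H(-5)*f(8) = 1*(-4) = -4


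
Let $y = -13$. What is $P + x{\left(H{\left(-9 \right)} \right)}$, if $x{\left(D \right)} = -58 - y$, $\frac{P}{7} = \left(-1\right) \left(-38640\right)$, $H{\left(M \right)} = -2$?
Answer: $270435$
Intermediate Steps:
$P = 270480$ ($P = 7 \left(\left(-1\right) \left(-38640\right)\right) = 7 \cdot 38640 = 270480$)
$x{\left(D \right)} = -45$ ($x{\left(D \right)} = -58 - -13 = -58 + 13 = -45$)
$P + x{\left(H{\left(-9 \right)} \right)} = 270480 - 45 = 270435$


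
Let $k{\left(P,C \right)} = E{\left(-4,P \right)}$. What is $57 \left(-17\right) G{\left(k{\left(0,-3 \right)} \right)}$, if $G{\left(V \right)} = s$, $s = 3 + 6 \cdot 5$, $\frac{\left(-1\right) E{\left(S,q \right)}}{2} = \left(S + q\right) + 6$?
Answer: $-31977$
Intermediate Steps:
$E{\left(S,q \right)} = -12 - 2 S - 2 q$ ($E{\left(S,q \right)} = - 2 \left(\left(S + q\right) + 6\right) = - 2 \left(6 + S + q\right) = -12 - 2 S - 2 q$)
$k{\left(P,C \right)} = -4 - 2 P$ ($k{\left(P,C \right)} = -12 - -8 - 2 P = -12 + 8 - 2 P = -4 - 2 P$)
$s = 33$ ($s = 3 + 30 = 33$)
$G{\left(V \right)} = 33$
$57 \left(-17\right) G{\left(k{\left(0,-3 \right)} \right)} = 57 \left(-17\right) 33 = \left(-969\right) 33 = -31977$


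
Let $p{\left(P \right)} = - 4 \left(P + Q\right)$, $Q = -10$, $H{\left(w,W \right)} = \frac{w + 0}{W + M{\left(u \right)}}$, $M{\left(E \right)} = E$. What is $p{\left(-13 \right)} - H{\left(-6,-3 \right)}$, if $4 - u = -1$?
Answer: $95$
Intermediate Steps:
$u = 5$ ($u = 4 - -1 = 4 + 1 = 5$)
$H{\left(w,W \right)} = \frac{w}{5 + W}$ ($H{\left(w,W \right)} = \frac{w + 0}{W + 5} = \frac{w}{5 + W}$)
$p{\left(P \right)} = 40 - 4 P$ ($p{\left(P \right)} = - 4 \left(P - 10\right) = - 4 \left(-10 + P\right) = 40 - 4 P$)
$p{\left(-13 \right)} - H{\left(-6,-3 \right)} = \left(40 - -52\right) - - \frac{6}{5 - 3} = \left(40 + 52\right) - - \frac{6}{2} = 92 - \left(-6\right) \frac{1}{2} = 92 - -3 = 92 + 3 = 95$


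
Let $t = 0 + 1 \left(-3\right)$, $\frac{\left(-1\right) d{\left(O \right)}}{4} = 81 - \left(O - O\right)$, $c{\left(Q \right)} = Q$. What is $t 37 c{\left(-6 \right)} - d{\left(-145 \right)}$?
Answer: $990$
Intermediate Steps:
$d{\left(O \right)} = -324$ ($d{\left(O \right)} = - 4 \left(81 - \left(O - O\right)\right) = - 4 \left(81 - 0\right) = - 4 \left(81 + 0\right) = \left(-4\right) 81 = -324$)
$t = -3$ ($t = 0 - 3 = -3$)
$t 37 c{\left(-6 \right)} - d{\left(-145 \right)} = \left(-3\right) 37 \left(-6\right) - -324 = \left(-111\right) \left(-6\right) + 324 = 666 + 324 = 990$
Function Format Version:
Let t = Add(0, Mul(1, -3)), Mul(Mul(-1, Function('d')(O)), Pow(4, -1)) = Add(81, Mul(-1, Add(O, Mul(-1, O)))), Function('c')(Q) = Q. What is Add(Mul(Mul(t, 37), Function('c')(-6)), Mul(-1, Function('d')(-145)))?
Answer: 990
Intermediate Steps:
Function('d')(O) = -324 (Function('d')(O) = Mul(-4, Add(81, Mul(-1, Add(O, Mul(-1, O))))) = Mul(-4, Add(81, Mul(-1, 0))) = Mul(-4, Add(81, 0)) = Mul(-4, 81) = -324)
t = -3 (t = Add(0, -3) = -3)
Add(Mul(Mul(t, 37), Function('c')(-6)), Mul(-1, Function('d')(-145))) = Add(Mul(Mul(-3, 37), -6), Mul(-1, -324)) = Add(Mul(-111, -6), 324) = Add(666, 324) = 990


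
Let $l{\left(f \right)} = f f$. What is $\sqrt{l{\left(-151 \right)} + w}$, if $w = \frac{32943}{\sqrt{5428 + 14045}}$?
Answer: $\frac{\sqrt{960676379881 + 71277671 \sqrt{19473}}}{6491} \approx 151.78$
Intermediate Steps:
$l{\left(f \right)} = f^{2}$
$w = \frac{10981 \sqrt{19473}}{6491}$ ($w = \frac{32943}{\sqrt{19473}} = 32943 \frac{\sqrt{19473}}{19473} = \frac{10981 \sqrt{19473}}{6491} \approx 236.07$)
$\sqrt{l{\left(-151 \right)} + w} = \sqrt{\left(-151\right)^{2} + \frac{10981 \sqrt{19473}}{6491}} = \sqrt{22801 + \frac{10981 \sqrt{19473}}{6491}}$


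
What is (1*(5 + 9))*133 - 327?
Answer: 1535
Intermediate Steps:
(1*(5 + 9))*133 - 327 = (1*14)*133 - 327 = 14*133 - 327 = 1862 - 327 = 1535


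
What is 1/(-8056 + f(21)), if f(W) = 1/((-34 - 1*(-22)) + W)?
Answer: -9/72503 ≈ -0.00012413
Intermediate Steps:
f(W) = 1/(-12 + W) (f(W) = 1/((-34 + 22) + W) = 1/(-12 + W))
1/(-8056 + f(21)) = 1/(-8056 + 1/(-12 + 21)) = 1/(-8056 + 1/9) = 1/(-8056 + ⅑) = 1/(-72503/9) = -9/72503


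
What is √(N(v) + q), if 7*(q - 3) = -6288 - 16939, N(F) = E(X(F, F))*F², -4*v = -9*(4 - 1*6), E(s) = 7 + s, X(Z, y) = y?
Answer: I*√2559382/28 ≈ 57.136*I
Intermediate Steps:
v = -9/2 (v = -(-9)*(4 - 1*6)/4 = -(-9)*(4 - 6)/4 = -(-9)*(-2)/4 = -¼*18 = -9/2 ≈ -4.5000)
N(F) = F²*(7 + F) (N(F) = (7 + F)*F² = F²*(7 + F))
q = -23206/7 (q = 3 + (-6288 - 16939)/7 = 3 + (⅐)*(-23227) = 3 - 23227/7 = -23206/7 ≈ -3315.1)
√(N(v) + q) = √((-9/2)²*(7 - 9/2) - 23206/7) = √((81/4)*(5/2) - 23206/7) = √(405/8 - 23206/7) = √(-182813/56) = I*√2559382/28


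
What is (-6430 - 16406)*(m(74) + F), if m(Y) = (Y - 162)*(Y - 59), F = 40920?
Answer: -904305600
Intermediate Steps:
m(Y) = (-162 + Y)*(-59 + Y)
(-6430 - 16406)*(m(74) + F) = (-6430 - 16406)*((9558 + 74² - 221*74) + 40920) = -22836*((9558 + 5476 - 16354) + 40920) = -22836*(-1320 + 40920) = -22836*39600 = -904305600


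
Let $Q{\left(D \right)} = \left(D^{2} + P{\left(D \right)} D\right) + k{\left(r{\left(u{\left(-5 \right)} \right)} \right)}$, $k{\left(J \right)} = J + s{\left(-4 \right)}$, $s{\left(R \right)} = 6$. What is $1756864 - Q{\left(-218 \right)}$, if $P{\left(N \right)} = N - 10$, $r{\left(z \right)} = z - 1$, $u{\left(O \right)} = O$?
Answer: $1659636$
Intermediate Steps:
$r{\left(z \right)} = -1 + z$
$P{\left(N \right)} = -10 + N$ ($P{\left(N \right)} = N - 10 = -10 + N$)
$k{\left(J \right)} = 6 + J$ ($k{\left(J \right)} = J + 6 = 6 + J$)
$Q{\left(D \right)} = D^{2} + D \left(-10 + D\right)$ ($Q{\left(D \right)} = \left(D^{2} + \left(-10 + D\right) D\right) + \left(6 - 6\right) = \left(D^{2} + D \left(-10 + D\right)\right) + \left(6 - 6\right) = \left(D^{2} + D \left(-10 + D\right)\right) + 0 = D^{2} + D \left(-10 + D\right)$)
$1756864 - Q{\left(-218 \right)} = 1756864 - 2 \left(-218\right) \left(-5 - 218\right) = 1756864 - 2 \left(-218\right) \left(-223\right) = 1756864 - 97228 = 1659636$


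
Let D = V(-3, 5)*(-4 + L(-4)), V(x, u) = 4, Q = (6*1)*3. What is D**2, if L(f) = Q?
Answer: 3136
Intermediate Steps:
Q = 18 (Q = 6*3 = 18)
L(f) = 18
D = 56 (D = 4*(-4 + 18) = 4*14 = 56)
D**2 = 56**2 = 3136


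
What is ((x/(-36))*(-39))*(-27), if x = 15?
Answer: -1755/4 ≈ -438.75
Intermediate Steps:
((x/(-36))*(-39))*(-27) = ((15/(-36))*(-39))*(-27) = ((15*(-1/36))*(-39))*(-27) = -5/12*(-39)*(-27) = (65/4)*(-27) = -1755/4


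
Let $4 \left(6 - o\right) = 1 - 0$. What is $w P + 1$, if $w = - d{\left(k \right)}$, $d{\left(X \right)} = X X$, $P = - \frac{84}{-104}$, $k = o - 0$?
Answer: $- \frac{10693}{416} \approx -25.704$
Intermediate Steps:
$o = \frac{23}{4}$ ($o = 6 - \frac{1 - 0}{4} = 6 - \frac{1 + 0}{4} = 6 - \frac{1}{4} = \frac{23}{4} \approx 5.75$)
$k = \frac{23}{4}$ ($k = \frac{23}{4} - 0 = \frac{23}{4} + 0 = \frac{23}{4} \approx 5.75$)
$P = \frac{21}{26}$ ($P = \left(-84\right) \left(- \frac{1}{104}\right) = \frac{21}{26} \approx 0.80769$)
$d{\left(X \right)} = X^{2}$
$w = - \frac{529}{16}$ ($w = - \left(\frac{23}{4}\right)^{2} = \left(-1\right) \frac{529}{16} = - \frac{529}{16} \approx -33.063$)
$w P + 1 = \left(- \frac{529}{16}\right) \frac{21}{26} + 1 = - \frac{11109}{416} + 1 = - \frac{10693}{416}$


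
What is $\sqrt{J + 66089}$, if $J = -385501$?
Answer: $2 i \sqrt{79853} \approx 565.17 i$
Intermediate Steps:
$\sqrt{J + 66089} = \sqrt{-385501 + 66089} = \sqrt{-319412} = 2 i \sqrt{79853}$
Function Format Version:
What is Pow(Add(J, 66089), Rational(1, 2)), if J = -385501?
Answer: Mul(2, I, Pow(79853, Rational(1, 2))) ≈ Mul(565.17, I)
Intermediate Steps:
Pow(Add(J, 66089), Rational(1, 2)) = Pow(Add(-385501, 66089), Rational(1, 2)) = Pow(-319412, Rational(1, 2)) = Mul(2, I, Pow(79853, Rational(1, 2)))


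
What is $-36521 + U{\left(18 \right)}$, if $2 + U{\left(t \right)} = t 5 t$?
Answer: $-34903$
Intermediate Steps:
$U{\left(t \right)} = -2 + 5 t^{2}$ ($U{\left(t \right)} = -2 + t 5 t = -2 + 5 t^{2}$)
$-36521 + U{\left(18 \right)} = -36521 - \left(2 - 5 \cdot 18^{2}\right) = -36521 + \left(-2 + 5 \cdot 324\right) = -36521 + \left(-2 + 1620\right) = -36521 + 1618 = -34903$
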